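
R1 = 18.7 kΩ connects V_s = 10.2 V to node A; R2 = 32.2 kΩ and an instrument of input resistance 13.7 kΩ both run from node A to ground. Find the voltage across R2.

V_out ≈ 3.46 V

First combine the lower leg with the load: R2 ‖ R_L = 9.611 kΩ.
Now apply the divider: V_out = 10.2 × 0.3395 = 3.463 V.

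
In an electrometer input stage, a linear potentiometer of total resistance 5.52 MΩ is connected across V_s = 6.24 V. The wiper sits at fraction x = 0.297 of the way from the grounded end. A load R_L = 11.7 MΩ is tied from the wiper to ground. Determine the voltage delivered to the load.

V_out ≈ 1.69 V

Split the track: R_lower = x·R_p = 1.639 MΩ, R_upper = (1−x)·R_p = 3.881 MΩ.
R_L loads the lower segment: effective lower R = 1.438 MΩ.
Then V_out = V_s · 1.438/(3.881 + 1.438) = 1.687 V.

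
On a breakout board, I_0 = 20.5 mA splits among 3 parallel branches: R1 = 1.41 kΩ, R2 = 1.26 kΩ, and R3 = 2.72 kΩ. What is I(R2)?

I ≈ 8.70 mA

ΣG = 1/1.41 + 1/1.26 + 1/2.72 = 1.871.
Current divider: I(R2) = I_0 · G_k/ΣG = 20.5 × (0.7937/1.871) = 20.5 × 0.4243 = 8.698 mA.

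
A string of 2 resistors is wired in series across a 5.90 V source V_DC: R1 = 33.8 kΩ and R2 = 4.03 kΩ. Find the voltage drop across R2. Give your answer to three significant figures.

V ≈ 0.629 V

Total series resistance ΣR = 33.8 + 4.03 = 37.83 kΩ.
Voltage divider: V = V_DC · (4.030 / 37.83) = 5.90 × 0.1065 = 0.6285 V.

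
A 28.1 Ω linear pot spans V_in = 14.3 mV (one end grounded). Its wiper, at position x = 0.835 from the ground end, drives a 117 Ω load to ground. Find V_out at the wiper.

V_out ≈ 11.6 mV

The pot divides into 4.637 Ω above the wiper and 23.46 Ω below.
Lower segment in parallel with the load: 23.46 ‖ 117 = 19.54 Ω.
Loaded-divider output: V_out = 14.3 × 0.8083 = 11.56 mV.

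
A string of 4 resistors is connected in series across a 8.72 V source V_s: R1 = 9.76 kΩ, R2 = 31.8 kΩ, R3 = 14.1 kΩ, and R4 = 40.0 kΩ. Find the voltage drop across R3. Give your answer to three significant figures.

V ≈ 1.29 V

Series total: ΣR = 9.76 + 31.8 + 14.1 + 40.0 = 95.66 kΩ.
Voltage divider: V = V_s · (14.10 / 95.66) = 8.72 × 0.1474 = 1.285 V.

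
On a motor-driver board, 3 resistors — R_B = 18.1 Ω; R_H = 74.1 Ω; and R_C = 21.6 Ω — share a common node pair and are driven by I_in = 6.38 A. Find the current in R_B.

I ≈ 3.06 A

Total conductance ΣG = 1/18.1 + 1/74.1 + 1/21.6 = 0.1150 (units of 1/Ω).
Current divider: I(R_B) = I_in · G_k/ΣG = 6.38 × (0.05525/0.1150) = 6.38 × 0.4803 = 3.064 A.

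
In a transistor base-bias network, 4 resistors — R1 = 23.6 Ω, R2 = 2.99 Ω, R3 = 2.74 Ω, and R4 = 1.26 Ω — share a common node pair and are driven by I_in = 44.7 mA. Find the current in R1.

Conductances: ΣG = 1/23.6 + 1/2.99 + 1/2.74 + 1/1.26 = 1.535 (1/Ω).
Current divider: I(R1) = I_in · G_k/ΣG = 44.7 × (0.04237/1.535) = 44.7 × 0.02760 = 1.234 mA.

I ≈ 1.23 mA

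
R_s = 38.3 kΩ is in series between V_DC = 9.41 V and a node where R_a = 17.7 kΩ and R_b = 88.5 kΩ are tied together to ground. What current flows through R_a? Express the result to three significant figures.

I ≈ 0.148 mA

Parallel bank: R_p = 1/(1/17.7 + 1/88.5) = 14.75 kΩ.
V_A by voltage divider: V_A = 9.41 × 14.75/(38.3 + 14.75) = 2.616 V.
Branch current I = V_A/R_a = 2.616/17.7 = 0.1478 mA.
(Check via current divider: I_total = 0.1774 mA; share G_k/ΣG = 0.8333 → same result.)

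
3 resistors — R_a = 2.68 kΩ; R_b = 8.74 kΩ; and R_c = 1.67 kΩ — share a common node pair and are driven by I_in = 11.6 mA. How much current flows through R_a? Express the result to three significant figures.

I ≈ 3.98 mA

Conductances: ΣG = 1/2.68 + 1/8.74 + 1/1.67 = 1.086 (1/kΩ).
By the current-divider rule, I = I_in · G_k/ΣG = 11.6 × 0.3435 = 3.984 mA.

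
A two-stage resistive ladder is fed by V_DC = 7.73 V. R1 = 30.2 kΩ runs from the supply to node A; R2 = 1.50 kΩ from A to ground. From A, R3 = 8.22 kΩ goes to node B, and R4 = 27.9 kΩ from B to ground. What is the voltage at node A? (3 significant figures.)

Looking into the second stage from A: R3 + R4 = 36.12 kΩ appears in parallel with R2.
R2 ‖ (R3+R4) = 1.440 kΩ.
First divider: V_A = V_DC · 1.440/(30.2 + 1.440) = 0.3519 V.

V_A ≈ 0.352 V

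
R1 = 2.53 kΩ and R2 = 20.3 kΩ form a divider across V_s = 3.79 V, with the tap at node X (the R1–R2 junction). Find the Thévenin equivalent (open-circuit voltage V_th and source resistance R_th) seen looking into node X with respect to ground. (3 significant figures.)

With X open, the divider is unloaded: V_th = 3.79 × 20.3/22.83 = 3.370 V.
Zeroing V_s shorts the top of R1 to ground, so R_th = R1 ‖ R2 = 2.250 kΩ.

V_th ≈ 3.37 V, R_th ≈ 2.25 kΩ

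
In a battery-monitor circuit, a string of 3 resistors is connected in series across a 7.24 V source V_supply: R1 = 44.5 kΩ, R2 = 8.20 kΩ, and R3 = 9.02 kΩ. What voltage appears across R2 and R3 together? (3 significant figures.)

Total series resistance ΣR = 44.5 + 8.20 + 9.02 = 61.72 kΩ.
R_{R2..R3} = 8.20 + 9.02 = 17.22 kΩ.
V = V_supply · R/ΣR = 7.24 × 0.2790 = 2.020 V.

V ≈ 2.02 V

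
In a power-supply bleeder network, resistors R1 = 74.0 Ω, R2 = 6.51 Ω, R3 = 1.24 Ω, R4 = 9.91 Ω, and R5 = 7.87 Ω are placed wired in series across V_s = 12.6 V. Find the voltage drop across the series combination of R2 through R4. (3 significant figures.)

V ≈ 2.24 V

Total series resistance ΣR = 74.0 + 6.51 + 1.24 + 9.91 + 7.87 = 99.53 Ω.
R_{R2..R4} = 6.51 + 1.24 + 9.91 = 17.66 Ω.
Voltage divider: V = V_s · (17.66 / 99.53) = 12.6 × 0.1774 = 2.236 V.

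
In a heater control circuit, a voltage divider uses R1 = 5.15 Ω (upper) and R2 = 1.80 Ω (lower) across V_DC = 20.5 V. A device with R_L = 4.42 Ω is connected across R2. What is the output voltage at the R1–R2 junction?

First combine the lower leg with the load: R2 ‖ R_L = 1.279 Ω.
Then V_out = V_DC · R2'/(R1 + R2') = 20.5 × 1.279/6.429 = 4.079 V.

V_out ≈ 4.08 V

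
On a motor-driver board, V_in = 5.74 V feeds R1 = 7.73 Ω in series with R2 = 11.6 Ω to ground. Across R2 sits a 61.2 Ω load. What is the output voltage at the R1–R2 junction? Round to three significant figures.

First combine the lower leg with the load: R2 ‖ R_L = 9.752 Ω.
Voltage divider with the loaded lower leg: V_out = 5.74 × 9.752/(7.73 + 9.752) = 5.74 × 0.5578 = 3.202 V.

V_out ≈ 3.20 V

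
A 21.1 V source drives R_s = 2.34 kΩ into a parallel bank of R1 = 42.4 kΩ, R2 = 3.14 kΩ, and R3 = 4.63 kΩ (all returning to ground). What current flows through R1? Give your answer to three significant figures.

I ≈ 0.216 mA

Parallel bank: R_p = 1/(1/42.4 + 1/3.14 + 1/4.63) = 1.792 kΩ.
V_A by voltage divider: V_A = 21.1 × 1.792/(2.34 + 1.792) = 9.151 V.
Branch current I = V_A/R1 = 9.151/42.4 = 0.2158 mA.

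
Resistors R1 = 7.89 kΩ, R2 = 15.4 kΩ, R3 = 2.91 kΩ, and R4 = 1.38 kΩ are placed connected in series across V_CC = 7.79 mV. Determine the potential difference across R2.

V ≈ 4.35 mV

Series total: ΣR = 7.89 + 15.4 + 2.91 + 1.38 = 27.58 kΩ.
V = V_CC · R/ΣR = 7.79 × 0.5584 = 4.350 mV.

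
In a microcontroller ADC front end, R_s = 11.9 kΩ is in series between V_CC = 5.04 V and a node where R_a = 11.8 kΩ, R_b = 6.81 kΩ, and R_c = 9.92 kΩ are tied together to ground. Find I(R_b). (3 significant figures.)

Equivalent of the parallel group: R_p = 3.008 kΩ.
V_A = 5.04 × 3.008/14.91 = 1.017 V.
I(R_b) = V_A / R_b = 1.017/6.81 = 0.1493 mA.

I ≈ 0.149 mA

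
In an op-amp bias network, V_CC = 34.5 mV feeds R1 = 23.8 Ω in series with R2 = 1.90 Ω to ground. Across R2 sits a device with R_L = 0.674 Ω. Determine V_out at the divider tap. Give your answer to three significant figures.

V_out ≈ 0.706 mV

First combine the lower leg with the load: R2 ‖ R_L = 0.4975 Ω.
Voltage divider with the loaded lower leg: V_out = 34.5 × 0.4975/(23.8 + 0.4975) = 34.5 × 0.02048 = 0.7064 mV.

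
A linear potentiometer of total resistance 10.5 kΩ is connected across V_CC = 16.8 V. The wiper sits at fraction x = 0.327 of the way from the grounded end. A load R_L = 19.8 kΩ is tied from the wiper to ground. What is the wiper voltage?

Split the track: R_lower = x·R_p = 3.433 kΩ, R_upper = (1−x)·R_p = 7.067 kΩ.
R_L loads the lower segment: effective lower R = 2.926 kΩ.
Then V_out = V_CC · 2.926/(7.067 + 2.926) = 4.919 V.
(Unloaded: V_out = x·V_CC = 5.49 V.)

V_out ≈ 4.92 V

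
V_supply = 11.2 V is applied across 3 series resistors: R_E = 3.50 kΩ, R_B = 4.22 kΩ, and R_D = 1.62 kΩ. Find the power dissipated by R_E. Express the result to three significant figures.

The common current is I = 11.2/9.340 = 1.199 mA.
P = I²R = 1.438 × 3.50 = 5.033 mW.

P ≈ 5.03 mW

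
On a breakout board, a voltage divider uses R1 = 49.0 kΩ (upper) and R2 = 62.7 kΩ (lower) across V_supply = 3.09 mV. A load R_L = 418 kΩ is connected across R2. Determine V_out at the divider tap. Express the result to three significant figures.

First combine the lower leg with the load: R2 ‖ R_L = 54.52 kΩ.
Then V_out = V_supply · R2'/(R1 + R2') = 3.09 × 54.52/103.5 = 1.627 mV.

V_out ≈ 1.63 mV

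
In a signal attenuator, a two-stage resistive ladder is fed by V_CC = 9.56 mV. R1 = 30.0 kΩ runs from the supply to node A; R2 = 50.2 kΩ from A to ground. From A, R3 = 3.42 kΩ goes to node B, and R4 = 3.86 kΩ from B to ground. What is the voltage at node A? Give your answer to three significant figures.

Looking into the second stage from A: R3 + R4 = 7.280 kΩ appears in parallel with R2.
Effective lower resistance at A: R2 ‖ 7.280 = 6.358 kΩ.
So V_A = 9.56 × 0.1749 = 1.672 mV.

V_A ≈ 1.67 mV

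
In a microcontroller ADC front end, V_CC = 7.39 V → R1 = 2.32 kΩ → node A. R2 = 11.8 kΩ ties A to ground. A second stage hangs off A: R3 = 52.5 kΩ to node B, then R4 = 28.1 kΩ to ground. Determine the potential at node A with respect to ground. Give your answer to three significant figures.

Node A sees R2 in parallel with the series input of stage 2, R3 + R4 = 80.60 kΩ.
R2 ‖ (R3+R4) = 10.29 kΩ.
So V_A = 7.39 × 0.8161 = 6.031 V.

V_A ≈ 6.03 V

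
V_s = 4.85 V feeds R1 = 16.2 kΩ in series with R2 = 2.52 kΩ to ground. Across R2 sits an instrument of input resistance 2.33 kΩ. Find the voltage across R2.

R2 ‖ R_L = (2.52 × 2.33)/(2.52 + 2.33) = 1.211 kΩ.
Now apply the divider: V_out = 4.85 × 0.06953 = 0.3372 V.

V_out ≈ 0.337 V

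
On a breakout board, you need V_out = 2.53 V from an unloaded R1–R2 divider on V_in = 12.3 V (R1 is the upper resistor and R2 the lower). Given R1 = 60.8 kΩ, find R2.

R2 ≈ 15.7 kΩ

The divider ratio is R2/(R1+R2) = 2.53/12.3 = 0.2057.
Rearranging, R2 = R1·k/(1−k) = 60.8 × 0.2590 = 15.74 kΩ.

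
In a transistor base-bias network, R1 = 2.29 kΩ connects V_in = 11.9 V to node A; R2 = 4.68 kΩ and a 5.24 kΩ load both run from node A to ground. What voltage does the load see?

V_out ≈ 6.18 V

The load sits in parallel with R2, giving an effective lower resistance R2' = R2·R_L/(R2+R_L) = 2.472 kΩ.
Now apply the divider: V_out = 11.9 × 0.5191 = 6.178 V.
(Unloaded it would be 7.99 V; the load pulls it down.)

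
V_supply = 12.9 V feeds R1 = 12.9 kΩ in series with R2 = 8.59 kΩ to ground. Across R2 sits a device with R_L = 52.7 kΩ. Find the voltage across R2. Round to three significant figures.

V_out ≈ 4.70 V

The load sits in parallel with R2, giving an effective lower resistance R2' = R2·R_L/(R2+R_L) = 7.386 kΩ.
Voltage divider with the loaded lower leg: V_out = 12.9 × 7.386/(12.9 + 7.386) = 12.9 × 0.3641 = 4.697 V.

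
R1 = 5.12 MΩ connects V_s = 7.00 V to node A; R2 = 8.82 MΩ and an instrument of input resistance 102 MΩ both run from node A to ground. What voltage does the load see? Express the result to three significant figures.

V_out ≈ 4.29 V

The load sits in parallel with R2, giving an effective lower resistance R2' = R2·R_L/(R2+R_L) = 8.118 MΩ.
Then V_out = V_s · R2'/(R1 + R2') = 7.00 × 8.118/13.24 = 4.293 V.
(Unloaded it would be 4.43 V; the load pulls it down.)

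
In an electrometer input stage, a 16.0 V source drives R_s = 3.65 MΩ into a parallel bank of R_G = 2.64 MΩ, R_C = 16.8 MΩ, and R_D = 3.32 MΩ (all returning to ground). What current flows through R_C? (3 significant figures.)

Combine the parallel branches: R_p = (1/2.64 + 1/16.8 + 1/3.32)⁻¹ = 1.352 MΩ.
V_A = 16.0 × 1.352/5.002 = 4.325 V.
Branch current I = V_A/R_C = 4.325/16.8 = 0.2575 µA.

I ≈ 0.257 µA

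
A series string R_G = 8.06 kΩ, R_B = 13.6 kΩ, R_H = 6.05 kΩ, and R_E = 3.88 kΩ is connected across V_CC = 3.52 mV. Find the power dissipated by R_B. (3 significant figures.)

The common current is I = 3.52/31.59 = 0.1114 µA.
P(R_B) = I²·R_B = (0.1114)² × 13.6 = 0.1689 nW.

P ≈ 0.169 nW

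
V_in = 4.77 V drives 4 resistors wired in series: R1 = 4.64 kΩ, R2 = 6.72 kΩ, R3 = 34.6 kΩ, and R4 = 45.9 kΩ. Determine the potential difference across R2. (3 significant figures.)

V ≈ 0.349 V

Total series resistance ΣR = 4.64 + 6.72 + 34.6 + 45.9 = 91.86 kΩ.
V = V_in · R/ΣR = 4.77 × 0.07315 = 0.3489 V.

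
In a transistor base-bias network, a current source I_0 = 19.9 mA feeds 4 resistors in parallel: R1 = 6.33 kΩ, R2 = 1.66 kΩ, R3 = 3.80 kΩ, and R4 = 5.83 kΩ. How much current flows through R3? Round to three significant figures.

ΣG = 1/6.33 + 1/1.66 + 1/3.80 + 1/5.83 = 1.195.
R3 takes the fraction G_k/ΣG = 0.2632/1.195 = 0.2202, so I = 19.9 × 0.2202 = 4.382 mA.

I ≈ 4.38 mA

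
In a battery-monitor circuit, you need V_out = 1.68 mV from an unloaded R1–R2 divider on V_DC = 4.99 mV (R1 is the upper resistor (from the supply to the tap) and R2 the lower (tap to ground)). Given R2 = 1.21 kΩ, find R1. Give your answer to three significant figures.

V_out/V_DC = R2/(R1+R2) = 0.3367.
So R1 = R2 · (V_DC/V_out − 1) = 1.21 × (4.99/1.68 − 1) = 1.21 × 1.970 = 2.384 kΩ.

R1 ≈ 2.38 kΩ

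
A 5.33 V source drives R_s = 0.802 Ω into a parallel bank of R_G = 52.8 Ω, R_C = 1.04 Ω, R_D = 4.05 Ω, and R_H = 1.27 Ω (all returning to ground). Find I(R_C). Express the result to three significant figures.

I ≈ 1.96 A

Parallel bank: R_p = 1/(1/52.8 + 1/1.04 + 1/4.05 + 1/1.27) = 0.4963 Ω.
V_A by voltage divider: V_A = 5.33 × 0.4963/(0.802 + 0.4963) = 2.038 V.
I(R_C) = V_A / R_C = 2.038/1.04 = 1.959 A.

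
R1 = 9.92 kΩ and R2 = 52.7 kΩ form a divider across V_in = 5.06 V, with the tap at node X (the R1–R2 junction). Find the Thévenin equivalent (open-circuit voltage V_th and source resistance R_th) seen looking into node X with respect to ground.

V_th ≈ 4.26 V, R_th ≈ 8.35 kΩ

With X open, the divider is unloaded: V_th = 5.06 × 52.7/62.62 = 4.258 V.
With V_in suppressed (replaced by a short), R_th = R1 ‖ R2 = (9.920 × 52.7)/(9.920 + 52.7) = 8.349 kΩ.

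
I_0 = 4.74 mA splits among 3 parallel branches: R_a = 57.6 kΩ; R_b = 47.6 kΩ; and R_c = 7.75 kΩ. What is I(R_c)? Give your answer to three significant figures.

Total conductance ΣG = 1/57.6 + 1/47.6 + 1/7.75 = 0.1674 (units of 1/kΩ).
By the current-divider rule, I = I_0 · G_k/ΣG = 4.74 × 0.7708 = 3.654 mA.

I ≈ 3.65 mA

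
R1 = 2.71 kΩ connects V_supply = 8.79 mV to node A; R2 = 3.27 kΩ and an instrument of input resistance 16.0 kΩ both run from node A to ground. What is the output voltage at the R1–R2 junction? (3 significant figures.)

V_out ≈ 4.40 mV

R2 ‖ R_L = (3.27 × 16.0)/(3.27 + 16.0) = 2.715 kΩ.
Then V_out = V_supply · R2'/(R1 + R2') = 8.79 × 2.715/5.425 = 4.399 mV.
(Unloaded it would be 4.81 mV; the load pulls it down.)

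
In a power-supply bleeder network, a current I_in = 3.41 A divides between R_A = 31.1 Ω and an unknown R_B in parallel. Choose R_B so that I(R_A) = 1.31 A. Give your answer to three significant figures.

R_B ≈ 19.4 Ω

Two-branch current divider: I_A = I_in · R_B/(R_A + R_B).
With f = 0.3842, R_B = R_A · f/(1−f) = 31.1 × 0.6238 = 19.40 Ω.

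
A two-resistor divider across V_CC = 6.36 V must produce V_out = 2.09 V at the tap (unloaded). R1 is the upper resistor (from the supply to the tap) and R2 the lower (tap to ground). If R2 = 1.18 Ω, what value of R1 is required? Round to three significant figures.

Required fraction k = V_out/V_CC = 0.3286.
So R1 = R2 · (V_CC/V_out − 1) = 1.18 × (6.36/2.09 − 1) = 1.18 × 2.043 = 2.411 Ω.

R1 ≈ 2.41 Ω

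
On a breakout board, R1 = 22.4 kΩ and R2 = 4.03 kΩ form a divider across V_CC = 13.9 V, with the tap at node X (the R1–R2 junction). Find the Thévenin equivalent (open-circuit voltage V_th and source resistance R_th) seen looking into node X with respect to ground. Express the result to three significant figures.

V_th ≈ 2.12 V, R_th ≈ 3.42 kΩ

With X open, the divider is unloaded: V_th = 13.9 × 4.03/26.43 = 2.119 V.
Zeroing V_CC shorts the top of R1 to ground, so R_th = R1 ‖ R2 = 3.416 kΩ.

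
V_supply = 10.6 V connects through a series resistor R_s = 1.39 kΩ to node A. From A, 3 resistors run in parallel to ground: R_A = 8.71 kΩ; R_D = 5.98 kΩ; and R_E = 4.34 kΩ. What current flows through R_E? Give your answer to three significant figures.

Equivalent of the parallel group: R_p = 1.951 kΩ.
V_A = 10.6 × 1.951/3.341 = 6.190 V.
Branch current I = V_A/R_E = 6.190/4.34 = 1.426 mA.
(Equivalently: I_total = 3.172 mA, then current-divider fraction G_k/ΣG = 0.4496.)

I ≈ 1.43 mA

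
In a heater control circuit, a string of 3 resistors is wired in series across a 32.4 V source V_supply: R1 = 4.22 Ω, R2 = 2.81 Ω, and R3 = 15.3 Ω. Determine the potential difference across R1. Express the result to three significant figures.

Series total: ΣR = 4.22 + 2.81 + 15.3 = 22.33 Ω.
By the voltage-divider rule, V = 32.4 × 4.220/22.33 = 6.123 V.

V ≈ 6.12 V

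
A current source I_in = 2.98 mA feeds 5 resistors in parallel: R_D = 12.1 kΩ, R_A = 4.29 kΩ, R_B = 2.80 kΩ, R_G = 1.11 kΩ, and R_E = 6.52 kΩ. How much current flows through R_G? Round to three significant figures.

I ≈ 1.55 mA

Conductances: ΣG = 1/12.1 + 1/4.29 + 1/2.80 + 1/1.11 + 1/6.52 = 1.727 (1/kΩ).
R_G takes the fraction G_k/ΣG = 0.9009/1.727 = 0.5216, so I = 2.98 × 0.5216 = 1.554 mA.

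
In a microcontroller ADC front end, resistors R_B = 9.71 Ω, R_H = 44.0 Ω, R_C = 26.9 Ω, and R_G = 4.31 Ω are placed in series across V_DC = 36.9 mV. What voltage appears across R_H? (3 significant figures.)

V ≈ 19.1 mV

Total series resistance ΣR = 9.71 + 44.0 + 26.9 + 4.31 = 84.92 Ω.
By the voltage-divider rule, V = 36.9 × 44.00/84.92 = 19.12 mV.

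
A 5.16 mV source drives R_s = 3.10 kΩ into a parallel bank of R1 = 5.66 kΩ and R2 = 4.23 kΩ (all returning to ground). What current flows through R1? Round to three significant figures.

Equivalent of the parallel group: R_p = 2.421 kΩ.
V_A by voltage divider: V_A = 5.16 × 2.421/(3.10 + 2.421) = 2.263 mV.
I(R1) = V_A / R1 = 2.263/5.66 = 0.3998 µA.

I ≈ 0.400 µA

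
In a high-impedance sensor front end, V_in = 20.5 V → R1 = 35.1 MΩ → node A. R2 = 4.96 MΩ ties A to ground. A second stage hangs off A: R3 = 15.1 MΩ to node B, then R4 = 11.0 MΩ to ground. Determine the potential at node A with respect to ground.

V_A ≈ 2.18 V

Node A sees R2 in parallel with the series input of stage 2, R3 + R4 = 26.10 MΩ.
Effective lower resistance at A: R2 ‖ 26.10 = 4.168 MΩ.
V_A = 20.5 × 4.168/(35.1 + 4.168) = 2.176 V.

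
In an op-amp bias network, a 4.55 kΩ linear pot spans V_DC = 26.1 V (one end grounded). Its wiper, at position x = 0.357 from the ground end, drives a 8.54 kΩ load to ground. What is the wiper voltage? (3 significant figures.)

Split the track: R_lower = x·R_p = 1.624 kΩ, R_upper = (1−x)·R_p = 2.926 kΩ.
R_L loads the lower segment: effective lower R = 1.365 kΩ.
V_out = 26.1 × 1.365/(2.926 + 1.365) = 8.302 V.

V_out ≈ 8.30 V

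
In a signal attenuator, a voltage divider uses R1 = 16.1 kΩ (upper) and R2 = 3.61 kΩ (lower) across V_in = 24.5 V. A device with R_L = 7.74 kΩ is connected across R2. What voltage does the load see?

First combine the lower leg with the load: R2 ‖ R_L = 2.462 kΩ.
Then V_out = V_in · R2'/(R1 + R2') = 24.5 × 2.462/18.56 = 3.249 V.

V_out ≈ 3.25 V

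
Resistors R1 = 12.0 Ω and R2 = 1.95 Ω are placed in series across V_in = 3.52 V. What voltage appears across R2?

V ≈ 0.492 V

Series total: ΣR = 12.0 + 1.95 = 13.95 Ω.
By the voltage-divider rule, V = 3.52 × 1.950/13.95 = 0.4920 V.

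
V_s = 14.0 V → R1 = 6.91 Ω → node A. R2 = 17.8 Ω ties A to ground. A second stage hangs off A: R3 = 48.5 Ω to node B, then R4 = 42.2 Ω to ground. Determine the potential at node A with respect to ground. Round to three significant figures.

Node A sees R2 in parallel with the series input of stage 2, R3 + R4 = 90.70 Ω.
Effective lower resistance at A: R2 ‖ 90.70 = 14.88 Ω.
V_A = 14.0 × 14.88/(6.91 + 14.88) = 9.560 V.

V_A ≈ 9.56 V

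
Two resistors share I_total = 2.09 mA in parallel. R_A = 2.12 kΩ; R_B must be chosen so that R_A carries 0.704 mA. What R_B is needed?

R_B ≈ 1.08 kΩ

Two-branch current divider: I_A = I_total · R_B/(R_A + R_B).
0.704/2.09 = R_B/(R_A + R_B) → R_B = R_A · (0.3368)/(1 − 0.3368) = 2.12 × 0.5079 = 1.077 kΩ.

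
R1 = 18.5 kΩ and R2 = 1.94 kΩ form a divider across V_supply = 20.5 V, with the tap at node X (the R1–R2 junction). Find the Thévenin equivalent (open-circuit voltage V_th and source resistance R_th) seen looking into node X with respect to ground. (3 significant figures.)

Open-circuit (no load on X): V_th = V_supply · R2/(R1 + R2) = 20.5 × 1.94/(18.50 + 1.94) = 1.946 V.
Zeroing V_supply shorts the top of R1 to ground, so R_th = R1 ‖ R2 = 1.756 kΩ.

V_th ≈ 1.95 V, R_th ≈ 1.76 kΩ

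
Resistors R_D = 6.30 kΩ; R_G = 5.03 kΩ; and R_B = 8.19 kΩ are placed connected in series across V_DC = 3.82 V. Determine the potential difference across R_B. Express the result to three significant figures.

V ≈ 1.60 V

ΣR = 6.30 + 5.03 + 8.19 = 19.52 kΩ.
V = V_DC · R/ΣR = 3.82 × 0.4196 = 1.603 V.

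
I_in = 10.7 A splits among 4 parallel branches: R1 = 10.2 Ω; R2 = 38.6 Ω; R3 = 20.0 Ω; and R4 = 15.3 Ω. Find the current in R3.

ΣG = 1/10.2 + 1/38.6 + 1/20.0 + 1/15.3 = 0.2393.
Current divider: I(R3) = I_in · G_k/ΣG = 10.7 × (0.05000/0.2393) = 10.7 × 0.2089 = 2.236 A.

I ≈ 2.24 A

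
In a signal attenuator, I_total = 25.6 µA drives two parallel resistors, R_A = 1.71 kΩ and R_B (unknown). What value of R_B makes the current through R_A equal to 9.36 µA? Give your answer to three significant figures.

In a two-way split, I_A/I_total = R_B/(R_A + R_B).
9.36/25.6 = R_B/(R_A + R_B) → R_B = R_A · (0.3656)/(1 − 0.3656) = 1.71 × 0.5764 = 0.9856 kΩ.

R_B ≈ 0.986 kΩ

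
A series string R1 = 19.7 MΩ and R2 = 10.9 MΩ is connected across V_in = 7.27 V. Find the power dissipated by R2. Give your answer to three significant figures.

ΣR = 30.60 MΩ → I = 7.27/30.60 = 0.2376 µA.
P = I²R = 0.05645 × 10.9 = 0.6153 µW.

P ≈ 0.615 µW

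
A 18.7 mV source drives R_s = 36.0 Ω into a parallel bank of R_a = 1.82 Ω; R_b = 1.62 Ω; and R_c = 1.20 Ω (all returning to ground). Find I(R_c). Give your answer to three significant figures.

I ≈ 0.213 mA

Combine the parallel branches: R_p = (1/1.82 + 1/1.62 + 1/1.20)⁻¹ = 0.5000 Ω.
V_A = 18.7 × 0.5000/36.50 = 0.2562 mV.
Branch current I = V_A/R_c = 0.2562/1.20 = 0.2135 mA.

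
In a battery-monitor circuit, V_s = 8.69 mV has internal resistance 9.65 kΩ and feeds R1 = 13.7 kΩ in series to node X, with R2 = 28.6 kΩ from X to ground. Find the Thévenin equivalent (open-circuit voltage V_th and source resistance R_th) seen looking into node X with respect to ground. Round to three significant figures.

R1' = 9.65 + 13.7 = 23.35 kΩ (source resistance + R1).
V_th is the unloaded tap voltage: V_s · R2/(R1'+R2) = 8.69 × 0.5505 = 4.784 mV.
Zeroing V_s shorts the top of R1' to ground, so R_th = R1' ‖ R2 = 12.85 kΩ.

V_th ≈ 4.78 mV, R_th ≈ 12.9 kΩ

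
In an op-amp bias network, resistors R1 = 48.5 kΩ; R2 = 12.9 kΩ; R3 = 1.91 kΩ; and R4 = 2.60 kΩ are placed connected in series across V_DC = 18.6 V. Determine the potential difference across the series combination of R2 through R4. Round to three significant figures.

V ≈ 4.91 V

Total series resistance ΣR = 48.5 + 12.9 + 1.91 + 2.60 = 65.91 kΩ.
R_{R2..R4} = 12.9 + 1.91 + 2.60 = 17.41 kΩ.
Voltage divider: V = V_DC · (17.41 / 65.91) = 18.6 × 0.2641 = 4.913 V.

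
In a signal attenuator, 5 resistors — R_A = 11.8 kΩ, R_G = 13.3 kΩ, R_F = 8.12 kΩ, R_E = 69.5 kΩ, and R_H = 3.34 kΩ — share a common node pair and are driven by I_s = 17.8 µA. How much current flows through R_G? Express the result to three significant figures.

I ≈ 2.24 µA

ΣG = 1/11.8 + 1/13.3 + 1/8.12 + 1/69.5 + 1/3.34 = 0.5969.
R_G takes the fraction G_k/ΣG = 0.07519/0.5969 = 0.1260, so I = 17.8 × 0.1260 = 2.242 µA.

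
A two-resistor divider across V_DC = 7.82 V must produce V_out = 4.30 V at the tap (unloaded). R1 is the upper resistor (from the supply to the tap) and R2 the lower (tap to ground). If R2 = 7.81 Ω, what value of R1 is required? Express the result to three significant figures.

The divider ratio is R2/(R1+R2) = 4.30/7.82 = 0.5499.
So R1 = R2 · (V_DC/V_out − 1) = 7.81 × (7.82/4.30 − 1) = 7.81 × 0.8186 = 6.393 Ω.

R1 ≈ 6.39 Ω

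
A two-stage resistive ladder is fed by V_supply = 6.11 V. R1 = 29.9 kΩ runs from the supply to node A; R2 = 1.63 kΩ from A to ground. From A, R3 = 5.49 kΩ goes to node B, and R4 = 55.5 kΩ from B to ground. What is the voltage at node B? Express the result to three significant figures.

V_B ≈ 0.280 V

The second stage (R3 + R4 = 60.99 kΩ) loads node A in parallel with R2.
Effective lower resistance at A: R2 ‖ 60.99 = 1.588 kΩ.
V_A = 6.11 × 1.588/(29.9 + 1.588) = 0.3081 V.
Then the unloaded second divider: V_B = V_A × R4/(R3+R4) = 0.3081 × 0.9100 = 0.2803 V.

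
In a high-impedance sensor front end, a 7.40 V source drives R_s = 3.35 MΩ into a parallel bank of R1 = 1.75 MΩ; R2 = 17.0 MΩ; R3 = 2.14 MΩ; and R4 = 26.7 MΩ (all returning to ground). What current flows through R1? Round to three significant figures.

I ≈ 0.881 µA

Parallel bank: R_p = 1/(1/1.75 + 1/17.0 + 1/2.14 + 1/26.7) = 0.8811 MΩ.
V_A by voltage divider: V_A = 7.40 × 0.8811/(3.35 + 0.8811) = 1.541 V.
I(R1) = V_A / R1 = 1.541/1.75 = 0.8805 µA.
(Check via current divider: I_total = 1.749 µA; share G_k/ΣG = 0.5035 → same result.)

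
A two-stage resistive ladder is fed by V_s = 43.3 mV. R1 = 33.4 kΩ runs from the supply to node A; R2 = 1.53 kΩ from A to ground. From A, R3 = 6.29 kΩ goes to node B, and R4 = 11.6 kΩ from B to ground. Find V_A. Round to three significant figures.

Node A sees R2 in parallel with the series input of stage 2, R3 + R4 = 17.89 kΩ.
R2 ‖ (R3+R4) = 1.409 kΩ.
V_A = 43.3 × 1.409/(33.4 + 1.409) = 1.753 mV.

V_A ≈ 1.75 mV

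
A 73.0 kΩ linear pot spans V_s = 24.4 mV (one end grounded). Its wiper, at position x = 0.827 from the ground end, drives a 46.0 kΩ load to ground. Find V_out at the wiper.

Split the track: R_lower = x·R_p = 60.37 kΩ, R_upper = (1−x)·R_p = 12.63 kΩ.
R_L loads the lower segment: effective lower R = 26.11 kΩ.
V_out = 24.4 × 26.11/(12.63 + 26.11) = 16.45 mV.

V_out ≈ 16.4 mV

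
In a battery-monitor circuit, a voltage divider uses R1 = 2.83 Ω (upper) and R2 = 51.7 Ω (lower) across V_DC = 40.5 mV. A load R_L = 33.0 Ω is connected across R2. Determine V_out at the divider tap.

V_out ≈ 35.5 mV

The load sits in parallel with R2, giving an effective lower resistance R2' = R2·R_L/(R2+R_L) = 20.14 Ω.
Then V_out = V_DC · R2'/(R1 + R2') = 40.5 × 20.14/22.97 = 35.51 mV.
(Unloaded it would be 38.4 mV; the load pulls it down.)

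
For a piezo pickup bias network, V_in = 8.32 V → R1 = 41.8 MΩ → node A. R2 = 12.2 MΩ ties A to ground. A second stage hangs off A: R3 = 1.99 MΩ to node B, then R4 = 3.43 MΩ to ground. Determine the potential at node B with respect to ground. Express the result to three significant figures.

V_B ≈ 0.434 V

Node A sees R2 in parallel with the series input of stage 2, R3 + R4 = 5.420 MΩ.
R2 ‖ (R3+R4) = 3.753 MΩ.
So V_A = 8.32 × 0.08238 = 0.6854 V.
Stage 2 is unloaded, so V_B = V_A · R4/(R3+R4) = 0.6854 × 3.43/5.420 = 0.4338 V.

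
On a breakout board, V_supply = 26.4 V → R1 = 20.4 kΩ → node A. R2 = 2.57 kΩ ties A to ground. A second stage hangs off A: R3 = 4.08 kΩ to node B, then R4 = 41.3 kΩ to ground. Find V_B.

The second stage (R3 + R4 = 45.38 kΩ) loads node A in parallel with R2.
R2 ‖ (R3+R4) = 2.432 kΩ.
V_A = 26.4 × 2.432/(20.4 + 2.432) = 2.812 V.
Stage 2 is unloaded, so V_B = V_A · R4/(R3+R4) = 2.812 × 41.3/45.38 = 2.559 V.

V_B ≈ 2.56 V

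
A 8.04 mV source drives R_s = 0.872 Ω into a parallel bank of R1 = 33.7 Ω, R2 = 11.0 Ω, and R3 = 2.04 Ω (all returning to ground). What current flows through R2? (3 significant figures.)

Equivalent of the parallel group: R_p = 1.637 Ω.
V_A = 8.04 × 1.637/2.509 = 5.246 mV.
Branch current I = V_A/R2 = 5.246/11.0 = 0.4769 mA.

I ≈ 0.477 mA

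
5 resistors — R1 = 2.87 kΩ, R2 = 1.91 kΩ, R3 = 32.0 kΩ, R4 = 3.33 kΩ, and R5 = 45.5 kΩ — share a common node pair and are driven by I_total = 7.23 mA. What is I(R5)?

Conductances: ΣG = 1/2.87 + 1/1.91 + 1/32.0 + 1/3.33 + 1/45.5 = 1.226 (1/kΩ).
Current divider: I(R5) = I_total · G_k/ΣG = 7.23 × (0.02198/1.226) = 7.23 × 0.01793 = 0.1297 mA.

I ≈ 0.130 mA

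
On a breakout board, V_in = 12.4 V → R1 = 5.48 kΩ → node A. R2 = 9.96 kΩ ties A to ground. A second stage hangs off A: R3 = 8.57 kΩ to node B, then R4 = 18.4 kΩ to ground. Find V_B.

Looking into the second stage from A: R3 + R4 = 26.97 kΩ appears in parallel with R2.
R2 ‖ (R3+R4) = 7.274 kΩ.
First divider: V_A = V_in · 7.274/(5.48 + 7.274) = 7.072 V.
V_B = V_A × 0.6822 = 4.825 V.

V_B ≈ 4.82 V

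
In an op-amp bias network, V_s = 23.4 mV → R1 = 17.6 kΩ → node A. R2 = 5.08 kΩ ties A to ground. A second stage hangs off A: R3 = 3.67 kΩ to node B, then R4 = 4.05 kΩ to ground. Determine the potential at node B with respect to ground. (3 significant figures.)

The second stage (R3 + R4 = 7.720 kΩ) loads node A in parallel with R2.
Effective lower resistance at A: R2 ‖ 7.720 = 3.064 kΩ.
First divider: V_A = V_s · 3.064/(17.6 + 3.064) = 3.470 mV.
V_B = V_A × 0.5246 = 1.820 mV.

V_B ≈ 1.82 mV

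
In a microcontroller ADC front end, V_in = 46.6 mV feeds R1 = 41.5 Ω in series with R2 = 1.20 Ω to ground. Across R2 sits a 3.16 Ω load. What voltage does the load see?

The load sits in parallel with R2, giving an effective lower resistance R2' = R2·R_L/(R2+R_L) = 0.8697 Ω.
Now apply the divider: V_out = 46.6 × 0.02053 = 0.9566 mV.

V_out ≈ 0.957 mV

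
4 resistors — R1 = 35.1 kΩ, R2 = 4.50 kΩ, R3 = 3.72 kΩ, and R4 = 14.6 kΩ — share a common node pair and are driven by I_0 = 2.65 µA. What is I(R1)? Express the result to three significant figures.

I ≈ 0.128 µA

ΣG = 1/35.1 + 1/4.50 + 1/3.72 + 1/14.6 = 0.5880.
Current divider: I(R1) = I_0 · G_k/ΣG = 2.65 × (0.02849/0.5880) = 2.65 × 0.04845 = 0.1284 µA.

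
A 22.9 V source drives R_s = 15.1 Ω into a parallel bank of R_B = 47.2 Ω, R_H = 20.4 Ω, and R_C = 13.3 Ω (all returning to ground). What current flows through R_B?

I ≈ 0.152 A

Equivalent of the parallel group: R_p = 6.878 Ω.
Node voltage V_A = V_DC · R_p/(R_s + R_p) = 22.9 × 0.3129 = 7.166 V.
I(R_B) = V_A / R_B = 7.166/47.2 = 0.1518 A.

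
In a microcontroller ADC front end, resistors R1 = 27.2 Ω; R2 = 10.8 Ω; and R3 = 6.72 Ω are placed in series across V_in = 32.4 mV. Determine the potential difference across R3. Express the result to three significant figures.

V ≈ 4.87 mV

ΣR = 27.2 + 10.8 + 6.72 = 44.72 Ω.
V = V_in · R/ΣR = 32.4 × 0.1503 = 4.869 mV.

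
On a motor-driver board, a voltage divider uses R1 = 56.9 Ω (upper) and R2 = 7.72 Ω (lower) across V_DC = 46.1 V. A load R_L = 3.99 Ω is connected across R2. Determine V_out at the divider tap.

R2 ‖ R_L = (7.72 × 3.99)/(7.72 + 3.99) = 2.630 Ω.
Now apply the divider: V_out = 46.1 × 0.04419 = 2.037 V.
(Unloaded it would be 5.51 V; the load pulls it down.)

V_out ≈ 2.04 V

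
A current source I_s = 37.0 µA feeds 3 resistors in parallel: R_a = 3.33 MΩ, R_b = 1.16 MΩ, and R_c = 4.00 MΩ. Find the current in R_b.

I ≈ 22.6 µA

ΣG = 1/3.33 + 1/1.16 + 1/4.00 = 1.412.
By the current-divider rule, I = I_s · G_k/ΣG = 37.0 × 0.6104 = 22.58 µA.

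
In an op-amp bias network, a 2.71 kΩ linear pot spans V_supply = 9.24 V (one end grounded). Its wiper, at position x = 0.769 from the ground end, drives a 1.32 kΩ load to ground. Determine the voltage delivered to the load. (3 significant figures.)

V_out ≈ 5.21 V

Split the track: R_lower = x·R_p = 2.084 kΩ, R_upper = (1−x)·R_p = 0.6260 kΩ.
Lower segment in parallel with the load: 2.084 ‖ 1.32 = 0.8081 kΩ.
V_out = 9.24 × 0.8081/(0.6260 + 0.8081) = 5.207 V.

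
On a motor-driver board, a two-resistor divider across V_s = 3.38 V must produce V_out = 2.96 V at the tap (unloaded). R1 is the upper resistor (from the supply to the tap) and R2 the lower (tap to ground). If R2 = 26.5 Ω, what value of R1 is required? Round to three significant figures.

R1 ≈ 3.76 Ω

The divider ratio is R2/(R1+R2) = 2.96/3.38 = 0.8757.
So R1 = R2 · (V_s/V_out − 1) = 26.5 × (3.38/2.96 − 1) = 26.5 × 0.1419 = 3.760 Ω.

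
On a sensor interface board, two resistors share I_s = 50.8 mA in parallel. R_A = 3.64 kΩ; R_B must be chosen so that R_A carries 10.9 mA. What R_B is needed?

The fraction through R_A equals R_B/(R_A+R_B).
With f = 0.2146, R_B = R_A · f/(1−f) = 3.64 × 0.2732 = 0.9944 kΩ.

R_B ≈ 0.994 kΩ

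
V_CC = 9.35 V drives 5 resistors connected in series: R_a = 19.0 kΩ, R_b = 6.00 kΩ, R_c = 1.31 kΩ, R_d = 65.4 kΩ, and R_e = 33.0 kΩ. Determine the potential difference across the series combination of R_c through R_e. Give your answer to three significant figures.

V ≈ 7.48 V

Total series resistance ΣR = 19.0 + 6.00 + 1.31 + 65.4 + 33.0 = 124.7 kΩ.
R_{R_c..R_e} = 1.31 + 65.4 + 33.0 = 99.71 kΩ.
Voltage divider: V = V_CC · (99.71 / 124.7) = 9.35 × 0.7995 = 7.476 V.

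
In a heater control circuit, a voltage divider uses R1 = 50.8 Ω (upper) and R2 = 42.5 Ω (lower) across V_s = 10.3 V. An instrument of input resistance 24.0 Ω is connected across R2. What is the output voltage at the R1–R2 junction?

V_out ≈ 2.39 V

The load sits in parallel with R2, giving an effective lower resistance R2' = R2·R_L/(R2+R_L) = 15.34 Ω.
Now apply the divider: V_out = 10.3 × 0.2319 = 2.389 V.
(Unloaded it would be 4.69 V; the load pulls it down.)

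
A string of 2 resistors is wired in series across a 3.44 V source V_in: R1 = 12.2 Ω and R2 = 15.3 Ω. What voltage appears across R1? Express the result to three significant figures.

V ≈ 1.53 V

ΣR = 12.2 + 15.3 = 27.50 Ω.
Voltage divider: V = V_in · (12.20 / 27.50) = 3.44 × 0.4436 = 1.526 V.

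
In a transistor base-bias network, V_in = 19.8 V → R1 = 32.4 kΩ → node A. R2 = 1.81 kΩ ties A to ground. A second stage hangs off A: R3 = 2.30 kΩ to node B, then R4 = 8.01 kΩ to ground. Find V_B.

V_B ≈ 0.698 V

Node A sees R2 in parallel with the series input of stage 2, R3 + R4 = 10.31 kΩ.
Effective lower resistance at A: R2 ‖ 10.31 = 1.540 kΩ.
So V_A = 19.8 × 0.04537 = 0.8982 V.
Stage 2 is unloaded, so V_B = V_A · R4/(R3+R4) = 0.8982 × 8.01/10.31 = 0.6979 V.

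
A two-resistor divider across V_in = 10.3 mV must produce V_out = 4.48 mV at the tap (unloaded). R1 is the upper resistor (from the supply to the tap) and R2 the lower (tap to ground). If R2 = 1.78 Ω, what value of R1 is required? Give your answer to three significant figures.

R1 ≈ 2.31 Ω

The divider ratio is R2/(R1+R2) = 4.48/10.3 = 0.4350.
Rearranging, R1 = R2·(1−k)/k = 1.78 × 1.299 = 2.312 Ω.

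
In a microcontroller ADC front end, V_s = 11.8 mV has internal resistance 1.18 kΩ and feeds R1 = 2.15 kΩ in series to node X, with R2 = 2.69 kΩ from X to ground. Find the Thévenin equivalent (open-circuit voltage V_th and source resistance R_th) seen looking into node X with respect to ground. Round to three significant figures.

R1' = 1.18 + 2.15 = 3.330 kΩ (source resistance + R1).
V_th is the unloaded tap voltage: V_s · R2/(R1'+R2) = 11.8 × 0.4468 = 5.273 mV.
With V_s suppressed (replaced by a short), R_th = R1' ‖ R2 = (3.330 × 2.69)/(3.330 + 2.69) = 1.488 kΩ.

V_th ≈ 5.27 mV, R_th ≈ 1.49 kΩ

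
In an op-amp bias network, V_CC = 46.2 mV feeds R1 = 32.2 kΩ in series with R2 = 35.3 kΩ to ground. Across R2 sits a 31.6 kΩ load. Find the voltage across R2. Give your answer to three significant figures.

V_out ≈ 15.8 mV

First combine the lower leg with the load: R2 ‖ R_L = 16.67 kΩ.
Then V_out = V_CC · R2'/(R1 + R2') = 46.2 × 16.67/48.87 = 15.76 mV.
(Unloaded it would be 24.2 mV; the load pulls it down.)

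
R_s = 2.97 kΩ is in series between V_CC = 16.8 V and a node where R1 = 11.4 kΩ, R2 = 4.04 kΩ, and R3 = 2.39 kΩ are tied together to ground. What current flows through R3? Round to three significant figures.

Combine the parallel branches: R_p = (1/11.4 + 1/4.04 + 1/2.39)⁻¹ = 1.327 kΩ.
V_A by voltage divider: V_A = 16.8 × 1.327/(2.97 + 1.327) = 5.188 V.
I(R3) = V_A / R3 = 5.188/2.39 = 2.171 mA.

I ≈ 2.17 mA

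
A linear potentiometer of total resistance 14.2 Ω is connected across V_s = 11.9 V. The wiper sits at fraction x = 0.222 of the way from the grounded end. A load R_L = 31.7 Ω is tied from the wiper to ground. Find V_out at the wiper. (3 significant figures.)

V_out ≈ 2.45 V

Split the track: R_lower = x·R_p = 3.152 Ω, R_upper = (1−x)·R_p = 11.05 Ω.
(x·R_p) ‖ R_L = 2.867 Ω.
Then V_out = V_s · 2.867/(11.05 + 2.867) = 2.452 V.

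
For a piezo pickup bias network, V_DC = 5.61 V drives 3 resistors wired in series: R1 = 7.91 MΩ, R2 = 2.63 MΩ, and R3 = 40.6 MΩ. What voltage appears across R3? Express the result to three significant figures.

ΣR = 7.91 + 2.63 + 40.6 = 51.14 MΩ.
By the voltage-divider rule, V = 5.61 × 40.60/51.14 = 4.454 V.

V ≈ 4.45 V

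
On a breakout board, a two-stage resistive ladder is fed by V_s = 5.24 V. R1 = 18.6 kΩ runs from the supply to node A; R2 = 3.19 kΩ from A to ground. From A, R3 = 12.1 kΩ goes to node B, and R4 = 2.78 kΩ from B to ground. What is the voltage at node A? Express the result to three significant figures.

V_A ≈ 0.648 V

The second stage (R3 + R4 = 14.88 kΩ) loads node A in parallel with R2.
R2 ‖ (R3+R4) = 2.627 kΩ.
First divider: V_A = V_s · 2.627/(18.6 + 2.627) = 0.6485 V.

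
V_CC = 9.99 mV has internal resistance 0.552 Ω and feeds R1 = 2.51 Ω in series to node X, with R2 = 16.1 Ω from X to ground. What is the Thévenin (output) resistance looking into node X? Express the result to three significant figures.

R_th ≈ 2.57 Ω

R1' = 0.552 + 2.51 = 3.062 Ω (source resistance + R1).
Zeroing V_CC shorts the top of R1' to ground, so R_th = R1' ‖ R2 = 2.573 Ω.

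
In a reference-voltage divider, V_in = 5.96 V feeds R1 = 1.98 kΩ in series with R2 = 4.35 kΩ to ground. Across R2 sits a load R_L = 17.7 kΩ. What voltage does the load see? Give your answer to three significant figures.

V_out ≈ 3.80 V

R2 ‖ R_L = (4.35 × 17.7)/(4.35 + 17.7) = 3.492 kΩ.
Voltage divider with the loaded lower leg: V_out = 5.96 × 3.492/(1.98 + 3.492) = 5.96 × 0.6381 = 3.803 V.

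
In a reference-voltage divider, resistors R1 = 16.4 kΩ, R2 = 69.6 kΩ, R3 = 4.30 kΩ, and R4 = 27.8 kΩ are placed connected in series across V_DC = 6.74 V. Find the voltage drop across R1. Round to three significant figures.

Series total: ΣR = 16.4 + 69.6 + 4.30 + 27.8 = 118.1 kΩ.
Voltage divider: V = V_DC · (16.40 / 118.1) = 6.74 × 0.1389 = 0.9360 V.

V ≈ 0.936 V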